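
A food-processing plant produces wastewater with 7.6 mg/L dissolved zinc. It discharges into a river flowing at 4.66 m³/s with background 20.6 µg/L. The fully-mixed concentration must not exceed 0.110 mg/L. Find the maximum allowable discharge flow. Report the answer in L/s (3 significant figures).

55.6 L/s

20.6 µg/L = 0.0206 mg/L.
Mass balance at complete mixing: C_std·(Q_w + Q_r) = Q_w·C_e + Q_r·C_b.
Rearranging, Q_w = Q_r·(C_std − C_b)/(C_e − C_std) = 4.66·(0.11 − 0.0206) / (7.6 − 0.11) = 0.05562 m³/s.
= 55.62 L/s.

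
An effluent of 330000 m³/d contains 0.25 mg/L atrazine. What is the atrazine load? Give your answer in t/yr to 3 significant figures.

330000 m³/d = 3.819 m³/s.
Mass flux = Q·C = 3.819 m³/s × 0.25 g/m³ = 0.9549 g/s.
= 0.9549 g/s × 31.56 = 30.13 t/yr.

30.1 t/yr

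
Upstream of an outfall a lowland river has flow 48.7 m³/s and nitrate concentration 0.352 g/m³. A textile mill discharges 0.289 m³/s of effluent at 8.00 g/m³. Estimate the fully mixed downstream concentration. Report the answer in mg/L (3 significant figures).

Conservation of mass across the mixing zone: C = (0.289·8 + 48.7·0.352) / (0.289 + 48.7) = 19.45/48.99 = 0.3971 mg/L.

0.397 mg/L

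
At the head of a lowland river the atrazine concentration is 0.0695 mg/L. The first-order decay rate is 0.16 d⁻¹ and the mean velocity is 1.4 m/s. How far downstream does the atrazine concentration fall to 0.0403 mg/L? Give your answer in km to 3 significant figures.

From C = C₀·e^(−kt), t = ln(C₀/C)/k = ln(0.0695/0.0403)/0.16 = 0.545/0.16 = 3.406 d.
Distance = v·t = 1.4 m/s × 2.943e+05 s = 4.12e+05 m = 412 km.

412 km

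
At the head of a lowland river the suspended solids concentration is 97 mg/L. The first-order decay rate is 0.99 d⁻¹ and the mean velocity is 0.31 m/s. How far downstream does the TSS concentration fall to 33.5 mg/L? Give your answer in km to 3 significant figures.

28.8 km

From C = C₀·e^(−kt), t = ln(C₀/C)/k = ln(97/33.5)/0.99 = 1.063/0.99 = 1.074 d.
Distance = v·t = 0.31 m/s × 9.279e+04 s = 2.876e+04 m = 28.76 km.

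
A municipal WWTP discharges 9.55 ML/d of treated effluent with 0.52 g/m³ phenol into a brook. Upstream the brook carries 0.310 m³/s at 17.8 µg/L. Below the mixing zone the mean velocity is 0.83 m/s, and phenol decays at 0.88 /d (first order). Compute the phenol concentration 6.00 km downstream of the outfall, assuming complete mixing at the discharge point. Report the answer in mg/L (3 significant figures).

0.139 mg/L

9.55 ML/d = 0.1105 m³/s.
17.8 µg/L = 0.0178 mg/L.
After complete mixing, C₀ = (0.1105·0.52 + 0.31·0.0178) / 0.4205 = 0.1498 mg/L.
Travel time t = 6000 m / 0.83 m/s = 7229 s = 0.08367 d.
C = 0.1498·exp(−0.88·0.08367) = 0.1498·0.929 = 0.1392 mg/L.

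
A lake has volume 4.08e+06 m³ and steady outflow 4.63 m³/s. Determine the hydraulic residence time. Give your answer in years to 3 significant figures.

0.0279 yr

Q = 4.63 m³/s × 3.156e+07 s/yr = 1.461e+08 m³/yr.
Hydraulic residence time τ = V/Q = 4.08e+06/1.461e+08 = 0.02792 yr.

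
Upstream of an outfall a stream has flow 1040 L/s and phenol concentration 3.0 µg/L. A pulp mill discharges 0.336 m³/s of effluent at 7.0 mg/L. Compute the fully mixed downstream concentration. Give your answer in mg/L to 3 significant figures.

1.71 mg/L

1040 L/s = 1.04 m³/s.
3.0 µg/L = 0.003 mg/L.
By mass balance at complete mixing, C = (0.336·7 + 1.04·0.003) / (0.336 + 1.04) = 2.355/1.376 = 1.712 mg/L.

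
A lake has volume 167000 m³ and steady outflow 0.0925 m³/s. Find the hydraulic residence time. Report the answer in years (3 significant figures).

0.0572 yr

Q = 0.0925 m³/s × 3.156e+07 s/yr = 2.919e+06 m³/yr.
Hydraulic residence time τ = V/Q = 167000/2.919e+06 = 0.05721 yr.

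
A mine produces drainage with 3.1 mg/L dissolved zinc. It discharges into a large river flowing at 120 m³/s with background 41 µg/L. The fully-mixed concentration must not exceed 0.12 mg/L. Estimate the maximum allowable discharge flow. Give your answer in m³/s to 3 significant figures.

3.18 m³/s

41 µg/L = 0.041 mg/L.
Mass balance at complete mixing: C_std·(Q_w + Q_r) = Q_w·C_e + Q_r·C_b.
Rearranging, Q_w = Q_r·(C_std − C_b)/(C_e − C_std) = 120·(0.12 − 0.041) / (3.1 − 0.12) = 3.181 m³/s.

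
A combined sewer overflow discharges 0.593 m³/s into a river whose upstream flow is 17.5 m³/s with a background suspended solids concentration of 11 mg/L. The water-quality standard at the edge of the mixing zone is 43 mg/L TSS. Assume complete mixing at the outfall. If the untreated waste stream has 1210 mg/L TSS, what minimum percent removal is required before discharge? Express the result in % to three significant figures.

Mass balance: 43·18.09 = 0.593·Cₑ + 17.5·11.
Cₑ = (778 − 192.5) / 0.593 = 987.4 mg/L.
Required removal = 1 − 987.4/1210 = 18.4 %.

18.4 %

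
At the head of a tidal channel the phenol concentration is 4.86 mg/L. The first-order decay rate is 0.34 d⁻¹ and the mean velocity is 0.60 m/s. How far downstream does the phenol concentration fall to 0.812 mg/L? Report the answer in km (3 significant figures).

From C = C₀·e^(−kt), t = ln(C₀/C)/k = ln(4.86/0.812)/0.34 = 1.789/0.34 = 5.263 d.
Distance = v·t = 0.60 m/s × 4.547e+05 s = 2.728e+05 m = 272.8 km.

273 km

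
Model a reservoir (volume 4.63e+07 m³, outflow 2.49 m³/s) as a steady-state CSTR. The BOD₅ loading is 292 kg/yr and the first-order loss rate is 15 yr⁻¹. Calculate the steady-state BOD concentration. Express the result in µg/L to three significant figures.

Outflow Q = 2.49 m³/s × 3.156e+07 s/yr = 7.858e+07 m³/yr.
Steady-state CSTR mass balance: W = Q·C + k·V·C, so C = W/(Q + kV).
Q + kV = 7.858e+07 + 15·4.63e+07 = 7.731e+08 m³/yr.
C = 292/7.731e+08 = 3.777e-07 kg/m³ = 0.0003777 mg/L = 0.3777 µg/L.

0.378 µg/L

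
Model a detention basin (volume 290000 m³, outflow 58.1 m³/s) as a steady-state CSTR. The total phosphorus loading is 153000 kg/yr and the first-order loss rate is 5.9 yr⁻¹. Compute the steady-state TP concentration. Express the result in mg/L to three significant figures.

Outflow Q = 58.1 m³/s × 3.156e+07 s/yr = 1.833e+09 m³/yr.
Steady-state CSTR mass balance: W = Q·C + k·V·C, so C = W/(Q + kV).
Q + kV = 1.833e+09 + 5.9·290000 = 1.835e+09 m³/yr.
C = 153000/1.835e+09 = 8.337e-05 kg/m³ = 0.08337 mg/L.

0.0834 mg/L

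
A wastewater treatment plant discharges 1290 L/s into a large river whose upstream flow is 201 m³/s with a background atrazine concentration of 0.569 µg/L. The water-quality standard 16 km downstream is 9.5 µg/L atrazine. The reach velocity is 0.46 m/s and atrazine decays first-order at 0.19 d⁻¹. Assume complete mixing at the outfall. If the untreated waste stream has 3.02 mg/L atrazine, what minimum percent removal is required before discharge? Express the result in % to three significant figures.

1290 L/s = 1.29 m³/s.
0.569 µg/L = 0.000569 mg/L.
9.5 µg/L = 0.0095 mg/L.
Travel time to the compliance point: t = 1.6e+04/0.46 = 3.478e+04 s = 0.4026 d; decay factor exp(−0.19·0.4026) = 0.9264.
So the concentration just after mixing may be at most 0.0095/0.9264 = 0.01026 mg/L.
Mass balance: 0.01026·202.3 = 1.29·Cₑ + 201·0.000569.
Cₑ = (2.075 − 0.1144) / 1.29 = 1.519 mg/L.
Required removal = 1 − 1.519/3.02 = 49.69 %.

49.7 %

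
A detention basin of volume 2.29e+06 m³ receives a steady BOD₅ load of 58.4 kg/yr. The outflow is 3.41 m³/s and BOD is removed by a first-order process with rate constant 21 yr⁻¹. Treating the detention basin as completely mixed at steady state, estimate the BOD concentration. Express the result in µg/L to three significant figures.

Outflow Q = 3.41 m³/s × 3.156e+07 s/yr = 1.076e+08 m³/yr.
Steady-state CSTR mass balance: W = Q·C + k·V·C, so C = W/(Q + kV).
Q + kV = 1.076e+08 + 21·2.29e+06 = 1.557e+08 m³/yr.
C = 58.4/1.557e+08 = 3.751e-07 kg/m³ = 0.0003751 mg/L = 0.3751 µg/L.

0.375 µg/L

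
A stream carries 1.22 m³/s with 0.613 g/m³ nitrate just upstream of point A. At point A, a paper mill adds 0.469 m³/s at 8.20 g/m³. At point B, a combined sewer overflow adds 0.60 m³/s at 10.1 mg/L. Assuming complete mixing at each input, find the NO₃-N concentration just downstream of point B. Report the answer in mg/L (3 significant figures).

4.65 mg/L

After input A: C = (1.22·0.613 + 0.469·8.2) / 1.689 = 2.72 mg/L.
After input B: C = (1.689·2.72 + 0.6·10.1) / 2.289 = 4.654 mg/L.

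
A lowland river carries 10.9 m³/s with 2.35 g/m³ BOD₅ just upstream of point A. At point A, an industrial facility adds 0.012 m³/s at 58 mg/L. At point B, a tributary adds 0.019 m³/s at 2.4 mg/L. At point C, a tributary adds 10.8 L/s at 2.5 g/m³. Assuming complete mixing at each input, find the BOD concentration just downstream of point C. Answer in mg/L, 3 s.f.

2.41 mg/L

After input A: C = (10.9·2.35 + 0.012·58) / 10.91 = 2.411 mg/L.
After input B: C = (10.91·2.411 + 0.019·2.4) / 10.93 = 2.411 mg/L.
10.8 L/s = 0.0108 m³/s.
After input C: C = (10.93·2.411 + 0.0108·2.5) / 10.94 = 2.411 mg/L.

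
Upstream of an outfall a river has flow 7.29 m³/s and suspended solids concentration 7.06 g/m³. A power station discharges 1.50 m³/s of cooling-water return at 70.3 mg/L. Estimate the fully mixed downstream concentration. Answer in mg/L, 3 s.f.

By mass balance at complete mixing, C = (1.5·70.3 + 7.29·7.06) / (1.5 + 7.29) = 156.9/8.79 = 17.85 mg/L.

17.9 mg/L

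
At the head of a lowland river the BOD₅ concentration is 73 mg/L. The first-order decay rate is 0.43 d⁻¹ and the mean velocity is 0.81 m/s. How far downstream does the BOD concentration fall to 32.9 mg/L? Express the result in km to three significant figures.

From C = C₀·e^(−kt), t = ln(C₀/C)/k = ln(73/32.9)/0.43 = 0.797/0.43 = 1.853 d.
Distance = v·t = 0.81 m/s × 1.601e+05 s = 1.297e+05 m = 129.7 km.

130 km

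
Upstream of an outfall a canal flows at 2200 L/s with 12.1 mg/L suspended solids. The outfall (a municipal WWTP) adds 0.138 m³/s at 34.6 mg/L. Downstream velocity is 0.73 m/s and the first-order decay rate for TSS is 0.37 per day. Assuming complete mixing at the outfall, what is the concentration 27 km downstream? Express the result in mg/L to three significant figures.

11.5 mg/L

2200 L/s = 2.2 m³/s.
After complete mixing, C₀ = (0.138·34.6 + 2.2·12.1) / 2.338 = 13.43 mg/L.
Travel time t = 2.7e+04 m / 0.73 m/s = 3.699e+04 s = 0.4281 d.
C = 13.43·exp(−0.37·0.4281) = 13.43·0.8535 = 11.46 mg/L.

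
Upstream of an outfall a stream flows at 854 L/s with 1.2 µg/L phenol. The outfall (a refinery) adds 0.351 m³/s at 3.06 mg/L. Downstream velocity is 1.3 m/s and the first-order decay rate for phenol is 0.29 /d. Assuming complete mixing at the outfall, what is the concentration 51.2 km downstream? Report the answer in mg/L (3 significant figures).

0.782 mg/L

854 L/s = 0.854 m³/s.
1.2 µg/L = 0.0012 mg/L.
After complete mixing, C₀ = (0.351·3.06 + 0.854·0.0012) / 1.205 = 0.8922 mg/L.
Travel time t = 5.12e+04 m / 1.3 m/s = 3.938e+04 s = 0.4558 d.
C = 0.8922·exp(−0.29·0.4558) = 0.8922·0.8762 = 0.7817 mg/L.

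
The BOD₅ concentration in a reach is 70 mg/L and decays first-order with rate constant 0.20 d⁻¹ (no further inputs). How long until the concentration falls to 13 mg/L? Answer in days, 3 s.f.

t = ln(C₀/C)/k = ln(70/13)/0.20 = 1.684/0.20 = 8.418 d.

8.42 d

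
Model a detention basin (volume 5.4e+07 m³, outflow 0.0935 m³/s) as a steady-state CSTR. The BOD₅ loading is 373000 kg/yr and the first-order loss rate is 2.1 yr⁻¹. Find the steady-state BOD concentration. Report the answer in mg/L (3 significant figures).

3.21 mg/L

Outflow Q = 0.0935 m³/s × 3.156e+07 s/yr = 2.951e+06 m³/yr.
Steady-state CSTR mass balance: W = Q·C + k·V·C, so C = W/(Q + kV).
Q + kV = 2.951e+06 + 2.1·5.4e+07 = 1.164e+08 m³/yr.
C = 373000/1.164e+08 = 0.003206 kg/m³ = 3.206 mg/L.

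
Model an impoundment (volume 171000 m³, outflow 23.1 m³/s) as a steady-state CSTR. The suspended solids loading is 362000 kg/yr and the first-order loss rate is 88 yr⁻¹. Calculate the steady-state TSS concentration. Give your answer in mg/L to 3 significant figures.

0.487 mg/L

Outflow Q = 23.1 m³/s × 3.156e+07 s/yr = 7.29e+08 m³/yr.
Steady-state CSTR mass balance: W = Q·C + k·V·C, so C = W/(Q + kV).
Q + kV = 7.29e+08 + 88·171000 = 7.44e+08 m³/yr.
C = 362000/7.44e+08 = 0.0004865 kg/m³ = 0.4865 mg/L.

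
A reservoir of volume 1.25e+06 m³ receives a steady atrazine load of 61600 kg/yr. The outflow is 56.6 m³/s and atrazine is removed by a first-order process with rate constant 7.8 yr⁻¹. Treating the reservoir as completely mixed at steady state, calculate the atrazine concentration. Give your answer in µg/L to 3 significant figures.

Outflow Q = 56.6 m³/s × 3.156e+07 s/yr = 1.786e+09 m³/yr.
Steady-state CSTR mass balance: W = Q·C + k·V·C, so C = W/(Q + kV).
Q + kV = 1.786e+09 + 7.8·1.25e+06 = 1.796e+09 m³/yr.
C = 61600/1.796e+09 = 3.43e-05 kg/m³ = 0.0343 mg/L = 34.3 µg/L.

34.3 µg/L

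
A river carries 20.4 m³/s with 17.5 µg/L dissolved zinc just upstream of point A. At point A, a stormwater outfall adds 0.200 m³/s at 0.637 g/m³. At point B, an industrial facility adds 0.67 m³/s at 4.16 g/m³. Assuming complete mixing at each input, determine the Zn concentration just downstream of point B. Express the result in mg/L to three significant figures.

0.154 mg/L

17.5 µg/L = 0.0175 mg/L.
After input A: C = (20.4·0.0175 + 0.2·0.637) / 20.6 = 0.02351 mg/L.
After input B: C = (20.6·0.02351 + 0.67·4.16) / 21.27 = 0.1538 mg/L.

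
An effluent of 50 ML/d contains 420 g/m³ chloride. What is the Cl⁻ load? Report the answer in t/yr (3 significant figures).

7670 t/yr

50 ML/d = 0.5787 m³/s.
Mass flux = Q·C = 0.5787 m³/s × 420 g/m³ = 243.1 g/s.
= 243.1 g/s × 31.56 = 7670 t/yr.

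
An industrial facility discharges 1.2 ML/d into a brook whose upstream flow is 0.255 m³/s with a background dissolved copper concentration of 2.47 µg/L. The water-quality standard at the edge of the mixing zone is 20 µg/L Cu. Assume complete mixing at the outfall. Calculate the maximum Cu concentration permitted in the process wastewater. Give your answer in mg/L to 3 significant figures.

1.2 ML/d = 0.01389 m³/s.
2.47 µg/L = 0.00247 mg/L.
20 µg/L = 0.02 mg/L.
Mass balance: 0.02·0.2689 = 0.01389·Cₑ + 0.255·0.00247.
Cₑ = (0.005378 − 0.0006299) / 0.01389 = 0.3419 mg/L.

0.342 mg/L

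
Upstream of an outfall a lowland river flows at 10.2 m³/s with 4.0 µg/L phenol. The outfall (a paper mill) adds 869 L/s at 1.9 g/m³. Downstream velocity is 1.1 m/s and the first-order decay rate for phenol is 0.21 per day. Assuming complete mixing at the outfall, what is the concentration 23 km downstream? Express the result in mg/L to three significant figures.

869 L/s = 0.869 m³/s.
4.0 µg/L = 0.004 mg/L.
After complete mixing, C₀ = (0.869·1.9 + 10.2·0.004) / 11.07 = 0.1529 mg/L.
Travel time t = 2.3e+04 m / 1.1 m/s = 2.091e+04 s = 0.242 d.
C = 0.1529·exp(−0.21·0.242) = 0.1529·0.9504 = 0.1453 mg/L.

0.145 mg/L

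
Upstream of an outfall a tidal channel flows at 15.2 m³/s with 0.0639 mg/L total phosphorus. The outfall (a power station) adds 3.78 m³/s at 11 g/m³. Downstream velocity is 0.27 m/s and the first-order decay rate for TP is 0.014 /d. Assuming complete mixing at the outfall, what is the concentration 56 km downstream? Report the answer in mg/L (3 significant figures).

2.17 mg/L

After complete mixing, C₀ = (3.78·11 + 15.2·0.0639) / 18.98 = 2.242 mg/L.
Travel time t = 5.6e+04 m / 0.27 m/s = 2.074e+05 s = 2.401 d.
C = 2.242·exp(−0.014·2.401) = 2.242·0.967 = 2.168 mg/L.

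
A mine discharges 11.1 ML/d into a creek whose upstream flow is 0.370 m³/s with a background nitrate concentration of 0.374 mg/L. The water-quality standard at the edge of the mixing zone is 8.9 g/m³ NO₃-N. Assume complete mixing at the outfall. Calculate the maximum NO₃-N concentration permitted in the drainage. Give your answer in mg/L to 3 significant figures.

11.1 ML/d = 0.1285 m³/s.
Mass balance: 8.9·0.4985 = 0.1285·Cₑ + 0.37·0.374.
Cₑ = (4.436 − 0.1384) / 0.1285 = 33.45 mg/L.

33.5 mg/L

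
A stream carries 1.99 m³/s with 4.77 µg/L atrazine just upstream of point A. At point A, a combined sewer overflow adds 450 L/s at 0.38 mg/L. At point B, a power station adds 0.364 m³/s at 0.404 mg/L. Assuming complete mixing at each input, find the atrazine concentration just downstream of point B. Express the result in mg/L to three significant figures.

4.77 µg/L = 0.00477 mg/L.
450 L/s = 0.45 m³/s.
After input A: C = (1.99·0.00477 + 0.45·0.38) / 2.44 = 0.07397 mg/L.
After input B: C = (2.44·0.07397 + 0.364·0.404) / 2.804 = 0.1168 mg/L.

0.117 mg/L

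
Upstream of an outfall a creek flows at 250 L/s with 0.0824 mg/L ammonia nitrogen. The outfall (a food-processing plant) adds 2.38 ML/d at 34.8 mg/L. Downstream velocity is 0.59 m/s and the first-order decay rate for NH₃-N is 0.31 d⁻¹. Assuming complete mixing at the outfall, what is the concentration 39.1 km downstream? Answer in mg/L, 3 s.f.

2.78 mg/L

2.38 ML/d = 0.02755 m³/s.
250 L/s = 0.25 m³/s.
After complete mixing, C₀ = (0.02755·34.8 + 0.25·0.0824) / 0.2775 = 3.528 mg/L.
Travel time t = 3.91e+04 m / 0.59 m/s = 6.627e+04 s = 0.767 d.
C = 3.528·exp(−0.31·0.767) = 3.528·0.7884 = 2.781 mg/L.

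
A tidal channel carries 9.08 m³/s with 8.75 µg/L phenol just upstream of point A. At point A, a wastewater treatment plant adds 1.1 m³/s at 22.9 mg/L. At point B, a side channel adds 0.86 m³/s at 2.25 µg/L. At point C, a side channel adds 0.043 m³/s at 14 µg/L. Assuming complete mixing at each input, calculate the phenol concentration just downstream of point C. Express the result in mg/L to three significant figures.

8.75 µg/L = 0.00875 mg/L.
After input A: C = (9.08·0.00875 + 1.1·22.9) / 10.18 = 2.482 mg/L.
2.25 µg/L = 0.00225 mg/L.
After input B: C = (10.18·2.482 + 0.86·0.00225) / 11.04 = 2.289 mg/L.
14 µg/L = 0.014 mg/L.
After input C: C = (11.04·2.289 + 0.043·0.014) / 11.08 = 2.28 mg/L.

2.28 mg/L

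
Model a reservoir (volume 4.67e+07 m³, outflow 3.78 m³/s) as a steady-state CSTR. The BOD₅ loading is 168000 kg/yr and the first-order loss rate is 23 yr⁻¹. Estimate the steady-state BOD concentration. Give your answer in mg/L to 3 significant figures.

0.141 mg/L

Outflow Q = 3.78 m³/s × 3.156e+07 s/yr = 1.193e+08 m³/yr.
Steady-state CSTR mass balance: W = Q·C + k·V·C, so C = W/(Q + kV).
Q + kV = 1.193e+08 + 23·4.67e+07 = 1.193e+09 m³/yr.
C = 168000/1.193e+09 = 0.0001408 kg/m³ = 0.1408 mg/L.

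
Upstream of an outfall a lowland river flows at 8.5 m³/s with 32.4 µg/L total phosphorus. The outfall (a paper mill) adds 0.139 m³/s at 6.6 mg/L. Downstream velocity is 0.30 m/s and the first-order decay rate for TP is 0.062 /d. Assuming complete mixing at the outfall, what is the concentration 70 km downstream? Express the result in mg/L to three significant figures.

0.117 mg/L

32.4 µg/L = 0.0324 mg/L.
After complete mixing, C₀ = (0.139·6.6 + 8.5·0.0324) / 8.639 = 0.1381 mg/L.
Travel time t = 7e+04 m / 0.30 m/s = 2.333e+05 s = 2.701 d.
C = 0.1381·exp(−0.062·2.701) = 0.1381·0.8458 = 0.1168 mg/L.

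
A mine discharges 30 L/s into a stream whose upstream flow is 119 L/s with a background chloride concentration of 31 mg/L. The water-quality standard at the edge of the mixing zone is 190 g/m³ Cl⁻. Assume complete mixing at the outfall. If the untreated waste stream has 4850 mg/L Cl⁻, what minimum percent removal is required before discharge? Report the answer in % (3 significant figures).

30 L/s = 0.03 m³/s.
119 L/s = 0.119 m³/s.
Mass balance: 190·0.149 = 0.03·Cₑ + 0.119·31.
Cₑ = (28.31 − 3.689) / 0.03 = 820.7 mg/L.
Required removal = 1 − 820.7/4850 = 83.08 %.

83.1 %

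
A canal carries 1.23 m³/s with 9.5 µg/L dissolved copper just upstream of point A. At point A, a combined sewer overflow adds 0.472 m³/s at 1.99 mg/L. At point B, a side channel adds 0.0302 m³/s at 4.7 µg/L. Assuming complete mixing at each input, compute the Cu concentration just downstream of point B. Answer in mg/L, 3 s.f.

0.549 mg/L

9.5 µg/L = 0.0095 mg/L.
After input A: C = (1.23·0.0095 + 0.472·1.99) / 1.702 = 0.5587 mg/L.
4.7 µg/L = 0.0047 mg/L.
After input B: C = (1.702·0.5587 + 0.0302·0.0047) / 1.732 = 0.5491 mg/L.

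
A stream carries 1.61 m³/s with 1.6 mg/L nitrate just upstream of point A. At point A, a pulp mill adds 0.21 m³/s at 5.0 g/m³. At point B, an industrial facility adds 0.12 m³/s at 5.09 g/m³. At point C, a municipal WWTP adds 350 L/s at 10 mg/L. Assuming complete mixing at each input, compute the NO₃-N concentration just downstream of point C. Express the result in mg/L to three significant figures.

After input A: C = (1.61·1.6 + 0.21·5) / 1.82 = 1.992 mg/L.
After input B: C = (1.82·1.992 + 0.12·5.09) / 1.94 = 2.184 mg/L.
350 L/s = 0.35 m³/s.
After input C: C = (1.94·2.184 + 0.35·10) / 2.29 = 3.379 mg/L.

3.38 mg/L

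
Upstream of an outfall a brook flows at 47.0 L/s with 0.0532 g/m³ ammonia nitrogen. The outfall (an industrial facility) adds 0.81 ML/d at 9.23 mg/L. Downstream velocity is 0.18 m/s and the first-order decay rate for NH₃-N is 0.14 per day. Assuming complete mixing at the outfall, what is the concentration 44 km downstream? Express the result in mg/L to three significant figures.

1.06 mg/L

0.81 ML/d = 0.009375 m³/s.
47.0 L/s = 0.047 m³/s.
After complete mixing, C₀ = (0.009375·9.23 + 0.047·0.0532) / 0.05638 = 1.579 mg/L.
Travel time t = 4.4e+04 m / 0.18 m/s = 2.444e+05 s = 2.829 d.
C = 1.579·exp(−0.14·2.829) = 1.579·0.6729 = 1.063 mg/L.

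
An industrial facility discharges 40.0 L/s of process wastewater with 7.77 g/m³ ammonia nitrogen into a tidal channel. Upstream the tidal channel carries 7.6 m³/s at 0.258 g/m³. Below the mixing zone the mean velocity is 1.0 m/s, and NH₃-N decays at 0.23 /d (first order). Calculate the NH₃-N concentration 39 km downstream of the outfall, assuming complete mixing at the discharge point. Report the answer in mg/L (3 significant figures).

40.0 L/s = 0.04 m³/s.
After complete mixing, C₀ = (0.04·7.77 + 7.6·0.258) / 7.64 = 0.2973 mg/L.
Travel time t = 3.9e+04 m / 1.0 m/s = 3.9e+04 s = 0.4514 d.
C = 0.2973·exp(−0.23·0.4514) = 0.2973·0.9014 = 0.268 mg/L.

0.268 mg/L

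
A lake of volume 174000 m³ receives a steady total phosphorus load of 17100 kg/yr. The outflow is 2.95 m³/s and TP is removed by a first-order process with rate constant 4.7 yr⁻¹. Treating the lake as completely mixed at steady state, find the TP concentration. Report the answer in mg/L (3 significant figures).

Outflow Q = 2.95 m³/s × 3.156e+07 s/yr = 9.309e+07 m³/yr.
Steady-state CSTR mass balance: W = Q·C + k·V·C, so C = W/(Q + kV).
Q + kV = 9.309e+07 + 4.7·174000 = 9.391e+07 m³/yr.
C = 17100/9.391e+07 = 0.0001821 kg/m³ = 0.1821 mg/L.

0.182 mg/L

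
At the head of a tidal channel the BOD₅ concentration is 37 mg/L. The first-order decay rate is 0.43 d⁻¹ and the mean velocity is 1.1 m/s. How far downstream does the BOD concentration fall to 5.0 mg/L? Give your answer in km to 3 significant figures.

442 km

From C = C₀·e^(−kt), t = ln(C₀/C)/k = ln(37/5.0)/0.43 = 2.001/0.43 = 4.655 d.
Distance = v·t = 1.1 m/s × 4.022e+05 s = 4.424e+05 m = 442.4 km.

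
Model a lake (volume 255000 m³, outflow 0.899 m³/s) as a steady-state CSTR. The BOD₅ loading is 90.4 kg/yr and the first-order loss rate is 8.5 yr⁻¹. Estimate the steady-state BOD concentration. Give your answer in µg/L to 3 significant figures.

Outflow Q = 0.899 m³/s × 3.156e+07 s/yr = 2.837e+07 m³/yr.
Steady-state CSTR mass balance: W = Q·C + k·V·C, so C = W/(Q + kV).
Q + kV = 2.837e+07 + 8.5·255000 = 3.054e+07 m³/yr.
C = 90.4/3.054e+07 = 2.96e-06 kg/m³ = 0.00296 mg/L = 2.96 µg/L.

2.96 µg/L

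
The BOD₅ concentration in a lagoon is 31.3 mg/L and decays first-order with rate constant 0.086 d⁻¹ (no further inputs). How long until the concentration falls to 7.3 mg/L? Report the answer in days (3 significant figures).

16.9 d

t = ln(C₀/C)/k = ln(31.3/7.3)/0.086 = 1.456/0.086 = 16.93 d.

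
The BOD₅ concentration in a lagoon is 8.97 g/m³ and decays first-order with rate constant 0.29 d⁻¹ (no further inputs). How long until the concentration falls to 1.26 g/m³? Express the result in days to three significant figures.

6.77 d

t = ln(C₀/C)/k = ln(8.97/1.26)/0.29 = 1.963/0.29 = 6.768 d.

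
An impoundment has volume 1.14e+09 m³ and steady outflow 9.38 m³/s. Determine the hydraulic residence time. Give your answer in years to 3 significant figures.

Q = 9.38 m³/s × 3.156e+07 s/yr = 2.96e+08 m³/yr.
Hydraulic residence time τ = V/Q = 1.14e+09/2.96e+08 = 3.851 yr.

3.85 yr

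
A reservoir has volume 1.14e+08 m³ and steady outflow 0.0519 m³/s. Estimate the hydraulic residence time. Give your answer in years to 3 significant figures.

Q = 0.0519 m³/s × 3.156e+07 s/yr = 1.638e+06 m³/yr.
Hydraulic residence time τ = V/Q = 1.14e+08/1.638e+06 = 69.6 yr.

69.6 yr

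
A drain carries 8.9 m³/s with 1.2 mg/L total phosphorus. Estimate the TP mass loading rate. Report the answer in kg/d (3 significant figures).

923 kg/d

Mass flux = Q·C = 8.9 m³/s × 1.2 g/m³ = 10.68 g/s.
= 10.68 g/s × 86.4 = 922.8 kg/d.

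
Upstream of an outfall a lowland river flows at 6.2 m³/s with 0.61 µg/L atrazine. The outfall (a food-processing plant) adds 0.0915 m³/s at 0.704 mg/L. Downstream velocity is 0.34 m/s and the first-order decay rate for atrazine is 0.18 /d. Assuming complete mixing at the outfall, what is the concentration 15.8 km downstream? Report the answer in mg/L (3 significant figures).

0.61 µg/L = 0.00061 mg/L.
After complete mixing, C₀ = (0.0915·0.704 + 6.2·0.00061) / 6.292 = 0.01084 mg/L.
Travel time t = 1.58e+04 m / 0.34 m/s = 4.647e+04 s = 0.5379 d.
C = 0.01084·exp(−0.18·0.5379) = 0.01084·0.9077 = 0.009839 mg/L.

0.00984 mg/L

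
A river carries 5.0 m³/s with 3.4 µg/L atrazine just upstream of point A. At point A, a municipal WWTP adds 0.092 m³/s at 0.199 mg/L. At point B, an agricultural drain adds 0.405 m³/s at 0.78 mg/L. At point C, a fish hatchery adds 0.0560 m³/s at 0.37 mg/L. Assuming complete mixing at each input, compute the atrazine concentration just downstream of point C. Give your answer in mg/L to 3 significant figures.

0.0670 mg/L

3.4 µg/L = 0.0034 mg/L.
After input A: C = (5·0.0034 + 0.092·0.199) / 5.092 = 0.006934 mg/L.
After input B: C = (5.092·0.006934 + 0.405·0.78) / 5.497 = 0.06389 mg/L.
After input C: C = (5.497·0.06389 + 0.056·0.37) / 5.553 = 0.06698 mg/L.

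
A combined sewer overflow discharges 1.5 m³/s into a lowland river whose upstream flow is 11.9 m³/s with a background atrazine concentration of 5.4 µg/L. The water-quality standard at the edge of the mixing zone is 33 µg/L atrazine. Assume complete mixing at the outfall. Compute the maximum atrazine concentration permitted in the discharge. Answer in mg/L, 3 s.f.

5.4 µg/L = 0.0054 mg/L.
33 µg/L = 0.033 mg/L.
Mass balance: 0.033·13.4 = 1.5·Cₑ + 11.9·0.0054.
Cₑ = (0.4422 − 0.06426) / 1.5 = 0.252 mg/L.

0.252 mg/L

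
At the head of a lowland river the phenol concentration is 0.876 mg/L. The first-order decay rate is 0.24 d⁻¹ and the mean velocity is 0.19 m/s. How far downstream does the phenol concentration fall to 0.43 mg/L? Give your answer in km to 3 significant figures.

48.7 km

From C = C₀·e^(−kt), t = ln(C₀/C)/k = ln(0.876/0.43)/0.24 = 0.7116/0.24 = 2.965 d.
Distance = v·t = 0.19 m/s × 2.562e+05 s = 4.867e+04 m = 48.67 km.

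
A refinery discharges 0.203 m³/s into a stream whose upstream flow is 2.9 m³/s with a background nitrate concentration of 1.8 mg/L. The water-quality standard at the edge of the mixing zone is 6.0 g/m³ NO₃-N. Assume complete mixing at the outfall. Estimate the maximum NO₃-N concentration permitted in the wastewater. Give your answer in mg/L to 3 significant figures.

Mass balance: 6·3.103 = 0.203·Cₑ + 2.9·1.8.
Cₑ = (18.62 − 5.22) / 0.203 = 66 mg/L.

66.0 mg/L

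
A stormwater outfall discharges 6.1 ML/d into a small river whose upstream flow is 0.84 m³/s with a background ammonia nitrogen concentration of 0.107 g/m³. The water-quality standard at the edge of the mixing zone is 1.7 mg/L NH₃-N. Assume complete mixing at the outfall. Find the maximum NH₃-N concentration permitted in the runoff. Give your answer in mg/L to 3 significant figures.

20.7 mg/L

6.1 ML/d = 0.0706 m³/s.
Mass balance: 1.7·0.9106 = 0.0706·Cₑ + 0.84·0.107.
Cₑ = (1.548 − 0.08988) / 0.0706 = 20.65 mg/L.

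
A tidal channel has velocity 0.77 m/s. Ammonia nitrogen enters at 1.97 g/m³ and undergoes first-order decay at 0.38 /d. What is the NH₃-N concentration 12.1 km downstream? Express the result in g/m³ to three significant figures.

1.84 g/m³

Travel time t = 12.1 km / 0.77 m/s = 1.21e+04/0.77 = 1.571e+04 s = 0.1819 d.
First-order decay: C = 1.97·exp(−0.38·0.1819) = 1.97·0.9332 = 1.838 g/m³.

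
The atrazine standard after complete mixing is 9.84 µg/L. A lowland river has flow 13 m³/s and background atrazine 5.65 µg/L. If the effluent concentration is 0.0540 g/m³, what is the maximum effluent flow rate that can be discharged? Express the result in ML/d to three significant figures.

5.65 µg/L = 0.00565 mg/L.
9.84 µg/L = 0.00984 mg/L.
Mass balance at complete mixing: C_std·(Q_w + Q_r) = Q_w·C_e + Q_r·C_b.
Rearranging, Q_w = Q_r·(C_std − C_b)/(C_e − C_std) = 13·(0.00984 − 0.00565) / (0.054 − 0.00984) = 1.233 m³/s.
= 106.6 ML/d.

107 ML/d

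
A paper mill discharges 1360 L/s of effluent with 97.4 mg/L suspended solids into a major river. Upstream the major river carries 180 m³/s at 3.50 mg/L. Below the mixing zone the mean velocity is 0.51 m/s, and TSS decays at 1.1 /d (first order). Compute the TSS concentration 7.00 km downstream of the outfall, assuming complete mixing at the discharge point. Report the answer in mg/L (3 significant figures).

3.53 mg/L

1360 L/s = 1.36 m³/s.
After complete mixing, C₀ = (1.36·97.4 + 180·3.5) / 181.4 = 4.204 mg/L.
Travel time t = 7000 m / 0.51 m/s = 1.373e+04 s = 0.1589 d.
C = 4.204·exp(−1.1·0.1589) = 4.204·0.8397 = 3.53 mg/L.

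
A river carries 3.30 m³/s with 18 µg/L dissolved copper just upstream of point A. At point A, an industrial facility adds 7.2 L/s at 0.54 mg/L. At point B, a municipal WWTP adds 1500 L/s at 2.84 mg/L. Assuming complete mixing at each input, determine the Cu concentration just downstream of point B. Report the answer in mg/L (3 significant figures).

0.899 mg/L

18 µg/L = 0.018 mg/L.
7.2 L/s = 0.0072 m³/s.
After input A: C = (3.3·0.018 + 0.0072·0.54) / 3.307 = 0.01914 mg/L.
1500 L/s = 1.5 m³/s.
After input B: C = (3.307·0.01914 + 1.5·2.84) / 4.807 = 0.8993 mg/L.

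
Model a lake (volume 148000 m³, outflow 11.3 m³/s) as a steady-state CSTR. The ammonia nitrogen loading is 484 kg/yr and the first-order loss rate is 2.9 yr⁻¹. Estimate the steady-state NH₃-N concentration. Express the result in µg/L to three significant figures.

Outflow Q = 11.3 m³/s × 3.156e+07 s/yr = 3.566e+08 m³/yr.
Steady-state CSTR mass balance: W = Q·C + k·V·C, so C = W/(Q + kV).
Q + kV = 3.566e+08 + 2.9·148000 = 3.57e+08 m³/yr.
C = 484/3.57e+08 = 1.356e-06 kg/m³ = 0.001356 mg/L = 1.356 µg/L.

1.36 µg/L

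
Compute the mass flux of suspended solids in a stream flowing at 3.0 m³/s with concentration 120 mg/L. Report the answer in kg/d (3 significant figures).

Mass flux = Q·C = 3 m³/s × 120 g/m³ = 360 g/s.
= 360 g/s × 86.4 = 3.11e+04 kg/d.

31100 kg/d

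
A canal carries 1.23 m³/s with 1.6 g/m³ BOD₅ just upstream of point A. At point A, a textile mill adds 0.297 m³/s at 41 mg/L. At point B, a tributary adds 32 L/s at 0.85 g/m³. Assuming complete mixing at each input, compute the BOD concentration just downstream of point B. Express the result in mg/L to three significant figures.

9.09 mg/L

After input A: C = (1.23·1.6 + 0.297·41) / 1.527 = 9.263 mg/L.
32 L/s = 0.032 m³/s.
After input B: C = (1.527·9.263 + 0.032·0.85) / 1.559 = 9.091 mg/L.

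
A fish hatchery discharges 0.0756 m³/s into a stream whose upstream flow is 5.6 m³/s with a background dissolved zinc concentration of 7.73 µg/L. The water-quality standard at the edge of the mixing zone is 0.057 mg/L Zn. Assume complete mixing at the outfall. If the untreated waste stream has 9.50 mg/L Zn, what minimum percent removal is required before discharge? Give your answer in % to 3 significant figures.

61.0 %

7.73 µg/L = 0.00773 mg/L.
Mass balance: 0.057·5.676 = 0.0756·Cₑ + 5.6·0.00773.
Cₑ = (0.3235 − 0.04329) / 0.0756 = 3.707 mg/L.
Required removal = 1 − 3.707/9.50 = 60.98 %.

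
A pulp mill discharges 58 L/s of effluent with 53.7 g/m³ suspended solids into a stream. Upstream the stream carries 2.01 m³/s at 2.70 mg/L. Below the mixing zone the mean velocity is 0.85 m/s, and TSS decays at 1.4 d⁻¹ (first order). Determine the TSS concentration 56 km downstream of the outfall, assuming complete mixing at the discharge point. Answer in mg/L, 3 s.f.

1.42 mg/L

58 L/s = 0.058 m³/s.
After complete mixing, C₀ = (0.058·53.7 + 2.01·2.7) / 2.068 = 4.13 mg/L.
Travel time t = 5.6e+04 m / 0.85 m/s = 6.588e+04 s = 0.7625 d.
C = 4.13·exp(−1.4·0.7625) = 4.13·0.3439 = 1.42 mg/L.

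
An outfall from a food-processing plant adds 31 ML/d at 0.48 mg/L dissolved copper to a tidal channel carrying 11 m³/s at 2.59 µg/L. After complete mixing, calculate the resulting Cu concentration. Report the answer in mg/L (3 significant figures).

31 ML/d = 0.3588 m³/s.
2.59 µg/L = 0.00259 mg/L.
By mass balance at complete mixing, C = (0.3588·0.48 + 11·0.00259) / (0.3588 + 11) = 0.2007/11.36 = 0.01767 mg/L.

0.0177 mg/L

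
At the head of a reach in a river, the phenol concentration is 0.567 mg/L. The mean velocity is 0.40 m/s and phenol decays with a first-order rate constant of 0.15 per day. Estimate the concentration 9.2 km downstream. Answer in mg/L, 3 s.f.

Travel time t = 9.2 km / 0.40 m/s = 9200/0.40 = 2.3e+04 s = 0.2662 d.
First-order decay: C = 0.567·exp(−0.15·0.2662) = 0.567·0.9609 = 0.5448 mg/L.

0.545 mg/L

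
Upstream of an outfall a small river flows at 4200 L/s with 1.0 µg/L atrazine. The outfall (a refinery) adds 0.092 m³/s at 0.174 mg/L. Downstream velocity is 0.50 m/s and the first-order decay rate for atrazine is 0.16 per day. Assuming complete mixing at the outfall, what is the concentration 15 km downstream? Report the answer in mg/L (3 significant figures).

0.00445 mg/L

4200 L/s = 4.2 m³/s.
1.0 µg/L = 0.001 mg/L.
After complete mixing, C₀ = (0.092·0.174 + 4.2·0.001) / 4.292 = 0.004708 mg/L.
Travel time t = 1.5e+04 m / 0.50 m/s = 3e+04 s = 0.3472 d.
C = 0.004708·exp(−0.16·0.3472) = 0.004708·0.946 = 0.004454 mg/L.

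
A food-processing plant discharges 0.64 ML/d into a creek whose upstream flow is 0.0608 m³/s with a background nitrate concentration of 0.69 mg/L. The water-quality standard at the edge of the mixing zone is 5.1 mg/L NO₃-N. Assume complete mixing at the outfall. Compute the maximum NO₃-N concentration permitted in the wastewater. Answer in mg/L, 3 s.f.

41.3 mg/L

0.64 ML/d = 0.007407 m³/s.
Mass balance: 5.1·0.06821 = 0.007407·Cₑ + 0.0608·0.69.
Cₑ = (0.3479 − 0.04195) / 0.007407 = 41.3 mg/L.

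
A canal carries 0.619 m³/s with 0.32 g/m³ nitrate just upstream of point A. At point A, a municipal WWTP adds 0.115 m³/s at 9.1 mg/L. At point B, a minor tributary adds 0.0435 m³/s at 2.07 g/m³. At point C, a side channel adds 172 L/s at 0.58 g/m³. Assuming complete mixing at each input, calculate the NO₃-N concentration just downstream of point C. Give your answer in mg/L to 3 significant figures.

1.51 mg/L

After input A: C = (0.619·0.32 + 0.115·9.1) / 0.734 = 1.696 mg/L.
After input B: C = (0.734·1.696 + 0.0435·2.07) / 0.7775 = 1.717 mg/L.
172 L/s = 0.172 m³/s.
After input C: C = (0.7775·1.717 + 0.172·0.58) / 0.9495 = 1.511 mg/L.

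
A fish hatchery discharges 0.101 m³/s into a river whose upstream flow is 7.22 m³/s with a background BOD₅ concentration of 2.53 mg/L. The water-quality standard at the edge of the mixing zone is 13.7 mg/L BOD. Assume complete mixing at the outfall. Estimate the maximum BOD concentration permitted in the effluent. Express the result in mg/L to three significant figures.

812 mg/L

Mass balance: 13.7·7.321 = 0.101·Cₑ + 7.22·2.53.
Cₑ = (100.3 − 18.27) / 0.101 = 812.2 mg/L.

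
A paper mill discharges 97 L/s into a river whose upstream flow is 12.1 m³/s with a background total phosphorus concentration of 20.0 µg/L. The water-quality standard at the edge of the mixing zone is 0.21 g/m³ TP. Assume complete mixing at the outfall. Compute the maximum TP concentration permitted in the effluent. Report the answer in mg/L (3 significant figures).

97 L/s = 0.097 m³/s.
20.0 µg/L = 0.02 mg/L.
Mass balance: 0.21·12.2 = 0.097·Cₑ + 12.1·0.02.
Cₑ = (2.561 − 0.242) / 0.097 = 23.91 mg/L.

23.9 mg/L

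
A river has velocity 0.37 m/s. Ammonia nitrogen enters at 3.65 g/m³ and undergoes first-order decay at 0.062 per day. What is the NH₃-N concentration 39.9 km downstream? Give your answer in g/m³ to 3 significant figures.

Travel time t = 39.9 km / 0.37 m/s = 3.99e+04/0.37 = 1.078e+05 s = 1.248 d.
First-order decay: C = 3.65·exp(−0.062·1.248) = 3.65·0.9255 = 3.378 g/m³.

3.38 g/m³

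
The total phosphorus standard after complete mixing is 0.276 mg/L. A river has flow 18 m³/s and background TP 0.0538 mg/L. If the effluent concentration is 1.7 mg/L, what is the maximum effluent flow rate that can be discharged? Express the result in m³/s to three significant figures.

2.81 m³/s

Mass balance at complete mixing: C_std·(Q_w + Q_r) = Q_w·C_e + Q_r·C_b.
Rearranging, Q_w = Q_r·(C_std − C_b)/(C_e − C_std) = 18·(0.276 − 0.0538) / (1.7 − 0.276) = 2.809 m³/s.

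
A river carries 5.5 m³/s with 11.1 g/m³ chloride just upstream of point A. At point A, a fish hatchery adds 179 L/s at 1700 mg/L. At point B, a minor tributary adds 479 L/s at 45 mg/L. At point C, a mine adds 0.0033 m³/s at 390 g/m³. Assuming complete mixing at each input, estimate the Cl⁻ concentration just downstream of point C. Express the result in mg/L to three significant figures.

63.0 mg/L

179 L/s = 0.179 m³/s.
After input A: C = (5.5·11.1 + 0.179·1700) / 5.679 = 64.33 mg/L.
479 L/s = 0.479 m³/s.
After input B: C = (5.679·64.33 + 0.479·45) / 6.158 = 62.83 mg/L.
After input C: C = (6.158·62.83 + 0.0033·390) / 6.161 = 63 mg/L.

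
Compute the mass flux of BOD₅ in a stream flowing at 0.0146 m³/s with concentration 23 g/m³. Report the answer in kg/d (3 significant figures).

Mass flux = Q·C = 0.0146 m³/s × 23 g/m³ = 0.3358 g/s.
= 0.3358 g/s × 86.4 = 29.01 kg/d.

29.0 kg/d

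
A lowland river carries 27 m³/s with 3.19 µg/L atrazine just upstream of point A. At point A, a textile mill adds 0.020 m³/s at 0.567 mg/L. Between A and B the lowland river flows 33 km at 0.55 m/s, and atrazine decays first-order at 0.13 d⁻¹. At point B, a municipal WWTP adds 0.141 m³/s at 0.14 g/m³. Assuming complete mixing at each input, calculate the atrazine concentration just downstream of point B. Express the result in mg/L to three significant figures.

0.00401 mg/L

3.19 µg/L = 0.00319 mg/L.
After input A: C = (27·0.00319 + 0.02·0.567) / 27.02 = 0.003607 mg/L.
Over the 33 km reach to input B (t = 6e+04 s = 0.6944 d), decay gives C = 0.003607·exp(−0.13·0.6944) = 0.003296 mg/L.
After input B: C = (27.02·0.003296 + 0.141·0.14) / 27.16 = 0.004006 mg/L.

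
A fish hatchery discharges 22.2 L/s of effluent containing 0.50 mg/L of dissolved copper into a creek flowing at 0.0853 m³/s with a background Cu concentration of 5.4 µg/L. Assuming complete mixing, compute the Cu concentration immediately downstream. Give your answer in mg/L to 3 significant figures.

0.108 mg/L

22.2 L/s = 0.0222 m³/s.
5.4 µg/L = 0.0054 mg/L.
Flow-weighted mixing gives C = (0.0222·0.5 + 0.0853·0.0054) / (0.0222 + 0.0853) = 0.01156/0.1075 = 0.1075 mg/L.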